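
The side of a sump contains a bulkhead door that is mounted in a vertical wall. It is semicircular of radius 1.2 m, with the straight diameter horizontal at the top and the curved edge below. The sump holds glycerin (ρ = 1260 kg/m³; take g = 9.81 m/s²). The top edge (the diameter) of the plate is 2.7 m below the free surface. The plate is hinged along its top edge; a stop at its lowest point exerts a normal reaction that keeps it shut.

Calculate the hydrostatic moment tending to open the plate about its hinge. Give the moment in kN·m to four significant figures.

γ = ρg = 1260 × 9.81 / 1000 = 12.3606 kN/m³.
The centroid of a semicircle lies 4r/(3π) = 0.509296 m from the diameter, here below the top edge, so the centroid depth is h_c = 2.7 + 0.509296 = 3.2093 m.
A = πr²/2 = π × 1.2²/2 = 2.26195 m².
Resultant F = γ·h_c·A = 12.3606 × 3.2093 × 2.26195 = 89.729 kN.
I_c = (π/8 − 8/(9π))·r⁴ = 0.109757 × 1.2⁴ = 0.227592 m⁴.
Centre of pressure: y_p = y_c + I_c/(y_c·A) = 3.2093 + 0.227592/(3.2093 × 2.26195) = 3.2093 + 0.0313519 = 3.24065 m along the plane.
The resultant acts 0.509296 + 0.0313519 = 0.540648 m (along the plate) below the hinge at the top edge, so the moment about the hinge is M = F × 0.540648 = 89.729 × 0.540648 = 48.5118 kN·m.

M ≈ 48.51 kN·m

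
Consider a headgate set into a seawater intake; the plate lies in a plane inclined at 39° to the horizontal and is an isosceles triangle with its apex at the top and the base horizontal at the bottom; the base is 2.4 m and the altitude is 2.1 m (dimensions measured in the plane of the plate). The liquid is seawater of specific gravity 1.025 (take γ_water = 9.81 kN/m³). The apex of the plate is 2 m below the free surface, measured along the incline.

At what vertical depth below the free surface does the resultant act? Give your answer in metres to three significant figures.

h_p = 2.19 m

γ = 1.025 × 9.81 = 10.05525 kN/m³.
Let θ = 39° be the plate's angle to the horizontal; measure y along the incline from where the plane meets the free surface. Vertical depth h = y·sinθ with sinθ = 0.629320.
With the apex up, the centroid sits 2h/3 = 2 × 2.1/3 = 1.4 m below the apex, so y_c = 2 + 1.4 = 3.4 m and h_c = 3.4 × 0.629320 = 2.13969 m.
A = ½ × 2.4 × 2.1 = 2.52 m².
Resultant F = γ·h_c·A = 10.05525 × 2.13969 × 2.52 = 54.2181 kN.
I_c = b·h³/36 = 2.4 × 2.1³/36 = 0.6174 m⁴.
Centre of pressure: y_p = y_c + I_c/(y_c·A) = 3.4 + 0.6174/(3.4 × 2.52) = 3.4 + 0.0720588 = 3.47206 m along the plane.
Vertically, h_p = y_p·sinθ = 3.47206 × 0.629320 = 2.18504 m.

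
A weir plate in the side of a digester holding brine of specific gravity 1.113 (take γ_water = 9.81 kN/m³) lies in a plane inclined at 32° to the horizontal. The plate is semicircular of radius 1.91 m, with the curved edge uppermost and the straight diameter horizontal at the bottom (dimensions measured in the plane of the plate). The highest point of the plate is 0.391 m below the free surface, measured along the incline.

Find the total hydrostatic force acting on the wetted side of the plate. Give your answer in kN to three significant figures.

γ = 1.113 × 9.81 = 10.91853 kN/m³.
Let θ = 32° be the plate's angle to the horizontal; measure y along the incline from where the plane meets the free surface. Vertical depth h = y·sinθ with sinθ = 0.529919.
The centroid lies 4r/(3π) = 0.810629 m above the diameter, so r − 4r/(3π) = 1.91 − 0.810629 = 1.09937 m below the topmost point, so y_c = 0.391 + 1.09937 = 1.49037 m and h_c = 1.49037 × 0.529919 = 0.789775 m.
A = πr²/2 = π × 1.91²/2 = 5.73042 m².
Resultant F = γ·h_c·A = 10.91853 × 0.789775 × 5.73042 = 49.4145 kN.

F ≈ 49.4 kN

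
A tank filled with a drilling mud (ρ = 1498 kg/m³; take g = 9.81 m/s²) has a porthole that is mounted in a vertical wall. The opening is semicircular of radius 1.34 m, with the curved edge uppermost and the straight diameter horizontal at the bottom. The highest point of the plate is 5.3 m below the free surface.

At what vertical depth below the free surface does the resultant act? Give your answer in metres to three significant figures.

h_p = 6.09 m

γ = ρg = 1498 × 9.81 / 1000 = 14.69538 kN/m³.
The centroid lies 4r/(3π) = 0.568714 m above the diameter, so r − 4r/(3π) = 1.34 − 0.568714 = 0.771286 m below the topmost point, so the centroid depth is h_c = 5.3 + 0.771286 = 6.07129 m.
A = πr²/2 = π × 1.34²/2 = 2.82052 m².
Resultant F = γ·h_c·A = 14.69538 × 6.07129 × 2.82052 = 251.647 kN.
I_c = (π/8 − 8/(9π))·r⁴ = 0.109757 × 1.34⁴ = 0.353876 m⁴.
Centre of pressure: y_p = y_c + I_c/(y_c·A) = 6.07129 + 0.353876/(6.07129 × 2.82052) = 6.07129 + 0.0206653 = 6.09196 m along the plane.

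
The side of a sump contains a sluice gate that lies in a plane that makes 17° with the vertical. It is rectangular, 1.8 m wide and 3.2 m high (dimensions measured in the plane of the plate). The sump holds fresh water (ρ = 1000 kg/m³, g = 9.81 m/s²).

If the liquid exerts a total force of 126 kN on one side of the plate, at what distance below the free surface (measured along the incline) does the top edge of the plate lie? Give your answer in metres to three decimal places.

γ = ρg = 1000 × 9.81 = 9810 N/m³ = 9.81 kN/m³.
A = 1.8 × 3.2 = 5.76 m².
From F = γ·h_c·A, the centroid depth is h_c = 126/(9.81 × 5.76) = 2.22987 m.
The plate makes 17° with the vertical, i.e. θ = 90° − 17° = 73° to the horizontal. Measuring y along the incline from the free-surface line, vertical depth h = y·sinθ with sinθ = 0.956305.
Along the incline, y_c = h_c/sinθ = 2.22987/0.956305 = 2.33176 m.
The centroid lies 3.2/2 = 1.6 m below the top edge, so the top edge sits at y_top = 2.33176 − 1.6 = 0.73176 m along the incline.

y_top ≈ 0.732 m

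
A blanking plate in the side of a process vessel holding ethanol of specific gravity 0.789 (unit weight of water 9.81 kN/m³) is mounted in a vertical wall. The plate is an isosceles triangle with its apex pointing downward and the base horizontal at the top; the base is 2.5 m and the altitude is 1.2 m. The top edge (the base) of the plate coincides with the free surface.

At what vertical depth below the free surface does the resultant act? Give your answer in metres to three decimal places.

γ = 0.789 × 9.81 = 7.74009 kN/m³.
With the apex down, the centroid sits h/3 = 1.2/3 = 0.4 m below the base (the top edge), so the centroid depth is h_c = 0.4 m.
A = ½ × 2.5 × 1.2 = 1.5 m².
Resultant F = γ·h_c·A = 7.74009 × 0.4 × 1.5 = 4.64405 kN.
I_c = b·h³/36 = 2.5 × 1.2³/36 = 0.12 m⁴.
Centre of pressure: y_p = y_c + I_c/(y_c·A) = 0.4 + 0.12/(0.4 × 1.5) = 0.4 + 0.2 = 0.6 m along the plane.

h_p = 0.600 m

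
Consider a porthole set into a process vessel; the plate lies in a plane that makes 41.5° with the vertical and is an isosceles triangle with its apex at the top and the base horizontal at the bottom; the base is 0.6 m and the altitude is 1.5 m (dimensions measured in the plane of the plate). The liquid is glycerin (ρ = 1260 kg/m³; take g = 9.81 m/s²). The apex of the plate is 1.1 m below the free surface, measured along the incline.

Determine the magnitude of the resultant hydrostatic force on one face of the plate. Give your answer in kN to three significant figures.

γ = ρg = 1260 × 9.81 / 1000 = 12.3606 kN/m³.
The plate makes 41.5° with the vertical, i.e. θ = 90° − 41.5° = 48.5° to the horizontal. Measuring y along the incline from the free-surface line, vertical depth h = y·sinθ with sinθ = 0.748956.
With the apex up, the centroid sits 2h/3 = 2 × 1.5/3 = 1 m below the apex, so y_c = 1.1 + 1 = 2.1 m and h_c = 2.1 × 0.748956 = 1.57281 m.
A = ½ × 0.6 × 1.5 = 0.45 m².
Resultant F = γ·h_c·A = 12.3606 × 1.57281 × 0.45 = 8.74839 kN.

F ≈ 8.75 kN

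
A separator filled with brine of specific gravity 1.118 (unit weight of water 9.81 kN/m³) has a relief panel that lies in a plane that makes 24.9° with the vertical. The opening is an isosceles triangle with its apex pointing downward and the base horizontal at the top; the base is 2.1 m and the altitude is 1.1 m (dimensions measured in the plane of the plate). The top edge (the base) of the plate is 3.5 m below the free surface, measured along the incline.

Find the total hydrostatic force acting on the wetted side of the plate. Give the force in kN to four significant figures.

γ = 1.118 × 9.81 = 10.96758 kN/m³.
The plate makes 24.9° with the vertical, i.e. θ = 90° − 24.9° = 65.1° to the horizontal. Measuring y along the incline from the free-surface line, vertical depth h = y·sinθ with sinθ = 0.907044.
With the apex down, the centroid sits h/3 = 1.1/3 = 0.366667 m below the base (the top edge), so y_c = 3.5 + 0.366667 = 3.86667 m and h_c = 3.86667 × 0.907044 = 3.50724 m.
A = ½ × 2.1 × 1.1 = 1.155 m².
Resultant F = γ·h_c·A = 10.96758 × 3.50724 × 1.155 = 44.4282 kN.

F ≈ 44.43 kN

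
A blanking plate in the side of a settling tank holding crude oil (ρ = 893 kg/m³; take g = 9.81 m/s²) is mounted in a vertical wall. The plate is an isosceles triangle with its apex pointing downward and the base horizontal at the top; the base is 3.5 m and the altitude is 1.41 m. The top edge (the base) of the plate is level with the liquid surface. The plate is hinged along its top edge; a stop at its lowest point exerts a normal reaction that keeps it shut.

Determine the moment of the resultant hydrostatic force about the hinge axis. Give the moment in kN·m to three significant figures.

M ≈ 7.16 kN·m

γ = ρg = 893 × 9.81 / 1000 = 8.76033 kN/m³.
With the apex down, the centroid sits h/3 = 1.41/3 = 0.47 m below the base (the top edge), so the centroid depth is h_c = 0.47 m.
A = ½ × 3.5 × 1.41 = 2.4675 m².
Resultant F = γ·h_c·A = 8.76033 × 0.47 × 2.4675 = 10.1596 kN.
I_c = b·h³/36 = 3.5 × 1.41³/36 = 0.272535 m⁴.
Centre of pressure: y_p = y_c + I_c/(y_c·A) = 0.47 + 0.272535/(0.47 × 2.4675) = 0.47 + 0.235 = 0.705 m along the plane.
The resultant acts 0.47 + 0.235 = 0.705 m (along the plate) below the hinge at the top edge, so the moment about the hinge is M = F × 0.705 = 10.1596 × 0.705 = 7.16252 kN·m.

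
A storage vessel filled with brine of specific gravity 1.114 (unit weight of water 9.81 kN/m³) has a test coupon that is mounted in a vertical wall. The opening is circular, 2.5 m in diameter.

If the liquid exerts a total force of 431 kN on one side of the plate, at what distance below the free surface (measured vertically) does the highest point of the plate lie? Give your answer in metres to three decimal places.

γ = 1.114 × 9.81 = 10.92834 kN/m³.
A = π(1.25)² = 4.90874 m².
From F = γ·h_c·A, the centroid depth is h_c = 431/(10.92834 × 4.90874) = 8.03439 m.
The centroid is at the centre, 1.25 m below the top of the plate, so the highest point sits at h_top = 8.03439 − 1.25 = 6.78439 m below the surface.

d_top ≈ 6.784 m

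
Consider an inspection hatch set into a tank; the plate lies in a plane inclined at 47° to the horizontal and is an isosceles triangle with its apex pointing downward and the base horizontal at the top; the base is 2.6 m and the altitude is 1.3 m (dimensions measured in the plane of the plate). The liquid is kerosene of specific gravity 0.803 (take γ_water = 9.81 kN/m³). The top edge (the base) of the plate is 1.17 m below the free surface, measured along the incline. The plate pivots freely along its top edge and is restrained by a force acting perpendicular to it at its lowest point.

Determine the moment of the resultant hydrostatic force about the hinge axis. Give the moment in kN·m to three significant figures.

γ = 0.803 × 9.81 = 7.87743 kN/m³.
Let θ = 47° be the plate's angle to the horizontal; measure y along the incline from where the plane meets the free surface. Vertical depth h = y·sinθ with sinθ = 0.731354.
With the apex down, the centroid sits h/3 = 1.3/3 = 0.433333 m below the base (the top edge), so y_c = 1.17 + 0.433333 = 1.60333 m and h_c = 1.60333 × 0.731354 = 1.1726 m.
A = ½ × 2.6 × 1.3 = 1.69 m².
Resultant F = γ·h_c·A = 7.87743 × 1.1726 × 1.69 = 15.6107 kN.
I_c = b·h³/36 = 2.6 × 1.3³/36 = 0.158672 m⁴.
Centre of pressure: y_p = y_c + I_c/(y_c·A) = 1.60333 + 0.158672/(1.60333 × 1.69) = 1.60333 + 0.0585586 = 1.66189 m along the plane.
The resultant acts 0.433333 + 0.0585586 = 0.491892 m (along the plate) below the hinge at the top edge, so the moment about the hinge is M = F × 0.491892 = 15.6107 × 0.491892 = 7.67878 kN·m.

M ≈ 7.68 kN·m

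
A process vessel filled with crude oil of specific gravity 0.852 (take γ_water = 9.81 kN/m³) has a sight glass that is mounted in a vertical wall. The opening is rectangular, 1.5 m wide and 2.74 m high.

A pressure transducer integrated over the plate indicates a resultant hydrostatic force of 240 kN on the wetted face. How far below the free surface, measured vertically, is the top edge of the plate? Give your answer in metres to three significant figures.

d_top ≈ 5.62 m

γ = 0.852 × 9.81 = 8.35812 kN/m³.
A = 1.5 × 2.74 = 4.11 m².
From F = γ·h_c·A, the centroid depth is h_c = 240/(8.35812 × 4.11) = 6.98652 m.
The centroid lies 2.74/2 = 1.37 m below the top edge, so the top edge sits at h_top = 6.98652 − 1.37 = 5.61652 m below the surface.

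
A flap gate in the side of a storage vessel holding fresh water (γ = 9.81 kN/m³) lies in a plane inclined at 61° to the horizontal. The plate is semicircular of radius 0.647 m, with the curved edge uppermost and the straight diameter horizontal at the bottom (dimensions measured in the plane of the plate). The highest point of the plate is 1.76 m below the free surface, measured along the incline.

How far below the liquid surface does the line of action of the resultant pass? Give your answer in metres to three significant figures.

h_p = 1.88 m

γ = 9.81 kN/m³.
Let θ = 61° be the plate's angle to the horizontal; measure y along the incline from where the plane meets the free surface. Vertical depth h = y·sinθ with sinθ = 0.874620.
The centroid lies 4r/(3π) = 0.274595 m above the diameter, so r − 4r/(3π) = 0.647 − 0.274595 = 0.372405 m below the topmost point, so y_c = 1.76 + 0.372405 = 2.1324 m and h_c = 2.1324 × 0.874620 = 1.86504 m.
A = πr²/2 = π × 0.647²/2 = 0.657549 m².
Resultant F = γ·h_c·A = 9.81 × 1.86504 × 0.657549 = 12.0305 kN.
I_c = (π/8 − 8/(9π))·r⁴ = 0.109757 × 0.647⁴ = 0.0192331 m⁴.
Centre of pressure: y_p = y_c + I_c/(y_c·A) = 2.1324 + 0.0192331/(2.1324 × 0.657549) = 2.1324 + 0.0137168 = 2.14612 m along the plane.
Vertically, h_p = y_p·sinθ = 2.14612 × 0.874620 = 1.87704 m.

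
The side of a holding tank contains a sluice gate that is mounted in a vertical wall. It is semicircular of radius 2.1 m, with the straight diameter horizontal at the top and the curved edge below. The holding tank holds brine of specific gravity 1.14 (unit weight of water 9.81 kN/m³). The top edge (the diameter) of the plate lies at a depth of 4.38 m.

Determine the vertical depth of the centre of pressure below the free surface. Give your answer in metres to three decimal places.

γ = 1.14 × 9.81 = 11.1834 kN/m³.
The centroid of a semicircle lies 4r/(3π) = 0.891268 m from the diameter, here below the top edge, so the centroid depth is h_c = 4.38 + 0.891268 = 5.27127 m.
A = πr²/2 = π × 2.1²/2 = 6.92721 m².
Resultant F = γ·h_c·A = 11.1834 × 5.27127 × 6.92721 = 408.364 kN.
I_c = (π/8 − 8/(9π))·r⁴ = 0.109757 × 2.1⁴ = 2.13457 m⁴.
Centre of pressure: y_p = y_c + I_c/(y_c·A) = 5.27127 + 2.13457/(5.27127 × 6.92721) = 5.27127 + 0.058457 = 5.32973 m along the plane.

h_p = 5.330 m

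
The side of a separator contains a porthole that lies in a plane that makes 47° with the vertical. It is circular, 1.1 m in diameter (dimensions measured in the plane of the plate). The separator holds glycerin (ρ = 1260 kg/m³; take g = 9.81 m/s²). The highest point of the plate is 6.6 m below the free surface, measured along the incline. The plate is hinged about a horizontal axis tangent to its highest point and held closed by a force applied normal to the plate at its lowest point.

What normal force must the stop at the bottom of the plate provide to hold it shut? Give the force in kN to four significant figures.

P ≈ 29.19 kN

γ = ρg = 1260 × 9.81 / 1000 = 12.3606 kN/m³.
The plate makes 47° with the vertical, i.e. θ = 90° − 47° = 43° to the horizontal. Measuring y along the incline from the free-surface line, vertical depth h = y·sinθ with sinθ = 0.681998.
The centroid is at the centre, 0.55 m below the top of the plate, so y_c = 6.6 + 0.55 = 7.15 m and h_c = 7.15 × 0.681998 = 4.87629 m.
A = π(0.55)² = 0.950332 m².
Resultant F = γ·h_c·A = 12.3606 × 4.87629 × 0.950332 = 57.2802 kN.
I_c = πr⁴/4 = π × 0.55⁴/4 = 0.0718688 m⁴.
Centre of pressure: y_p = y_c + I_c/(y_c·A) = 7.15 + 0.0718688/(7.15 × 0.950332) = 7.15 + 0.0105769 = 7.16058 m along the plane.
The resultant acts 0.55 + 0.0105769 = 0.560577 m (along the plate) below the hinge at the top edge, so the moment about the hinge is M = F × 0.560577 = 57.2802 × 0.560577 = 32.11 kN·m.
A normal force at the bottom, 1.1 m from the hinge, must supply this moment: P = 32.11/1.1 = 29.1909 kN.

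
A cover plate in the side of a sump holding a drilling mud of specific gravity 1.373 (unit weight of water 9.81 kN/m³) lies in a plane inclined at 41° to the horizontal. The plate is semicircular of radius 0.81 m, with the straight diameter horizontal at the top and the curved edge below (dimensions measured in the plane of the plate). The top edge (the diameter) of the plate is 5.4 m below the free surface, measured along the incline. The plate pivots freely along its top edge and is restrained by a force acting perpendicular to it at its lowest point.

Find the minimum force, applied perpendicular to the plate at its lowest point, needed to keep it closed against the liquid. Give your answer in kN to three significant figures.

P ≈ 22.7 kN

γ = 1.373 × 9.81 = 13.46913 kN/m³.
Let θ = 41° be the plate's angle to the horizontal; measure y along the incline from where the plane meets the free surface. Vertical depth h = y·sinθ with sinθ = 0.656059.
The centroid of a semicircle lies 4r/(3π) = 0.343775 m from the diameter, here below the top edge, so y_c = 5.4 + 0.343775 = 5.74378 m and h_c = 5.74378 × 0.656059 = 3.76826 m.
A = πr²/2 = π × 0.81²/2 = 1.0306 m².
Resultant F = γ·h_c·A = 13.46913 × 3.76826 × 1.0306 = 52.3083 kN.
I_c = (π/8 − 8/(9π))·r⁴ = 0.109757 × 0.81⁴ = 0.0472468 m⁴.
Centre of pressure: y_p = y_c + I_c/(y_c·A) = 5.74378 + 0.0472468/(5.74378 × 1.0306) = 5.74378 + 0.0079815 = 5.75176 m along the plane.
The resultant acts 0.343775 + 0.0079815 = 0.351756 m (along the plate) below the hinge at the top edge, so the moment about the hinge is M = F × 0.351756 = 52.3083 × 0.351756 = 18.3998 kN·m.
A normal force at the bottom, 0.81 m from the hinge, must supply this moment: P = 18.3998/0.81 = 22.7158 kN.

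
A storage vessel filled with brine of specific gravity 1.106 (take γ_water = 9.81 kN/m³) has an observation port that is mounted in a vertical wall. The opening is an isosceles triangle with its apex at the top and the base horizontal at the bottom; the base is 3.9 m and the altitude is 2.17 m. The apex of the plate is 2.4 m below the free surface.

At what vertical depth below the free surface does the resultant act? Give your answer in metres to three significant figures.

h_p = 3.91 m

γ = 1.106 × 9.81 = 10.84986 kN/m³.
With the apex up, the centroid sits 2h/3 = 2 × 2.17/3 = 1.44667 m below the apex, so the centroid depth is h_c = 2.4 + 1.44667 = 3.84667 m.
A = ½ × 3.9 × 2.17 = 4.2315 m².
Resultant F = γ·h_c·A = 10.84986 × 3.84667 × 4.2315 = 176.605 kN.
I_c = b·h³/36 = 3.9 × 2.17³/36 = 1.10698 m⁴.
Centre of pressure: y_p = y_c + I_c/(y_c·A) = 3.84667 + 1.10698/(3.84667 × 4.2315) = 3.84667 + 0.0680081 = 3.91468 m along the plane.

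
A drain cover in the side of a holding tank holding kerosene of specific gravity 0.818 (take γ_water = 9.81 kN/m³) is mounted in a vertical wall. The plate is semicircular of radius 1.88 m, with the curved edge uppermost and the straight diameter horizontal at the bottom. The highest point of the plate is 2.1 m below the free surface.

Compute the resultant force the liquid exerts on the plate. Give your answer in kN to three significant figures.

γ = 0.818 × 9.81 = 8.02458 kN/m³.
The centroid lies 4r/(3π) = 0.797897 m above the diameter, so r − 4r/(3π) = 1.88 − 0.797897 = 1.0821 m below the topmost point, so the centroid depth is h_c = 2.1 + 1.0821 = 3.1821 m.
A = πr²/2 = π × 1.88²/2 = 5.55182 m².
Resultant F = γ·h_c·A = 8.02458 × 3.1821 × 5.55182 = 141.766 kN.

F ≈ 142 kN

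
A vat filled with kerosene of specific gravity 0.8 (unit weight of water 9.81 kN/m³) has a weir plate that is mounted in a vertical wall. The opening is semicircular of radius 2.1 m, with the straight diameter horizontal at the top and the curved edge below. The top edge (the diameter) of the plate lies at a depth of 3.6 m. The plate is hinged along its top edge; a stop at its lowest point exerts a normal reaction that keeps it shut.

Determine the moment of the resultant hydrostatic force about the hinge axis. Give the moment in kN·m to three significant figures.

γ = 0.8 × 9.81 = 7.848 kN/m³.
The centroid of a semicircle lies 4r/(3π) = 0.891268 m from the diameter, here below the top edge, so the centroid depth is h_c = 3.6 + 0.891268 = 4.49127 m.
A = πr²/2 = π × 2.1²/2 = 6.92721 m².
Resultant F = γ·h_c·A = 7.848 × 4.49127 × 6.92721 = 244.167 kN.
I_c = (π/8 − 8/(9π))·r⁴ = 0.109757 × 2.1⁴ = 2.13457 m⁴.
Centre of pressure: y_p = y_c + I_c/(y_c·A) = 4.49127 + 2.13457/(4.49127 × 6.92721) = 4.49127 + 0.0686093 = 4.55988 m along the plane.
The resultant acts 0.891268 + 0.0686093 = 0.959877 m (along the plate) below the hinge at the top edge, so the moment about the hinge is M = F × 0.959877 = 244.167 × 0.959877 = 234.37 kN·m.

M ≈ 234 kN·m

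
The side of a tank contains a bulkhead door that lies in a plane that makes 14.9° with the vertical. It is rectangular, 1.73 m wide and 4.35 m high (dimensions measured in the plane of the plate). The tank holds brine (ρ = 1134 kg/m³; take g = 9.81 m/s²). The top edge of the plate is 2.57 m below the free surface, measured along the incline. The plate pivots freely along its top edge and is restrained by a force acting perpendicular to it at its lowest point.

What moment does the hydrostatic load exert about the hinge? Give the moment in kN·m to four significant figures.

M ≈ 962.5 kN·m

γ = ρg = 1134 × 9.81 / 1000 = 11.12454 kN/m³.
The plate makes 14.9° with the vertical, i.e. θ = 90° − 14.9° = 75.1° to the horizontal. Measuring y along the incline from the free-surface line, vertical depth h = y·sinθ with sinθ = 0.966376.
The centroid lies 4.35/2 = 2.175 m below the top edge, so y_c = 2.57 + 2.175 = 4.745 m and h_c = 4.745 × 0.966376 = 4.58545 m.
A = 1.73 × 4.35 = 7.5255 m².
Resultant F = γ·h_c·A = 11.12454 × 4.58545 × 7.5255 = 383.883 kN.
I_c = b·h³/12 = 1.73 × 4.35³/12 = 11.8668 m⁴.
Centre of pressure: y_p = y_c + I_c/(y_c·A) = 4.745 + 11.8668/(4.745 × 7.5255) = 4.745 + 0.332324 = 5.07732 m along the plane.
The resultant acts 2.175 + 0.332324 = 2.50732 m (along the plate) below the hinge at the top edge, so the moment about the hinge is M = F × 2.50732 = 383.883 × 2.50732 = 962.518 kN·m.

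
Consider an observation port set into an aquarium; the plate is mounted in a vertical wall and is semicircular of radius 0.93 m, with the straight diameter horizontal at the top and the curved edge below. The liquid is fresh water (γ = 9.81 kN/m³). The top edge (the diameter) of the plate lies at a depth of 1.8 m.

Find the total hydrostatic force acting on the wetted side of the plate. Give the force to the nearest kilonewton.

γ = 9.81 kN/m³.
The centroid of a semicircle lies 4r/(3π) = 0.394704 m from the diameter, here below the top edge, so the centroid depth is h_c = 1.8 + 0.394704 = 2.1947 m.
A = πr²/2 = π × 0.93²/2 = 1.35858 m².
Resultant F = γ·h_c·A = 9.81 × 2.1947 × 1.35858 = 29.2502 kN.

F ≈ 29 kN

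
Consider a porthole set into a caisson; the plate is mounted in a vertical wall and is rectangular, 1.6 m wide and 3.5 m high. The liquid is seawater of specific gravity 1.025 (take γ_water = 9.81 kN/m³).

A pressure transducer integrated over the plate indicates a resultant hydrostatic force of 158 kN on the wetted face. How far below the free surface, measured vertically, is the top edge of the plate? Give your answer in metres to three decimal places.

γ = 1.025 × 9.81 = 10.05525 kN/m³.
A = 1.6 × 3.5 = 5.6 m².
From F = γ·h_c·A, the centroid depth is h_c = 158/(10.05525 × 5.6) = 2.80593 m.
The centroid lies 3.5/2 = 1.75 m below the top edge, so the top edge sits at h_top = 2.80593 − 1.75 = 1.05593 m below the surface.

d_top ≈ 1.056 m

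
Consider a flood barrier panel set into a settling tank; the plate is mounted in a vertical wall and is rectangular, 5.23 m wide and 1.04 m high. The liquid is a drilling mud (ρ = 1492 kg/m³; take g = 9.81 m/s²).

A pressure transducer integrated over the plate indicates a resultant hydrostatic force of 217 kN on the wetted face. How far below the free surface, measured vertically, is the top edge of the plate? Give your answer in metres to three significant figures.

γ = ρg = 1492 × 9.81 / 1000 = 14.63652 kN/m³.
A = 5.23 × 1.04 = 5.4392 m².
From F = γ·h_c·A, the centroid depth is h_c = 217/(14.63652 × 5.4392) = 2.72576 m.
The centroid lies 1.04/2 = 0.52 m below the top edge, so the top edge sits at h_top = 2.72576 − 0.52 = 2.20576 m below the surface.

d_top ≈ 2.21 m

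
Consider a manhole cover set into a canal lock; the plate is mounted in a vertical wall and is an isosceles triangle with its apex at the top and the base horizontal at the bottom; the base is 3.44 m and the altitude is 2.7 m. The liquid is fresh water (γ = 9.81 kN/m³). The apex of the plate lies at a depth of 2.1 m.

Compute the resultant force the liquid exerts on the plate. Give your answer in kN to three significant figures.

F ≈ 178 kN

γ = 9.81 kN/m³.
With the apex up, the centroid sits 2h/3 = 2 × 2.7/3 = 1.8 m below the apex, so the centroid depth is h_c = 2.1 + 1.8 = 3.9 m.
A = ½ × 3.44 × 2.7 = 4.644 m².
Resultant F = γ·h_c·A = 9.81 × 3.9 × 4.644 = 177.675 kN.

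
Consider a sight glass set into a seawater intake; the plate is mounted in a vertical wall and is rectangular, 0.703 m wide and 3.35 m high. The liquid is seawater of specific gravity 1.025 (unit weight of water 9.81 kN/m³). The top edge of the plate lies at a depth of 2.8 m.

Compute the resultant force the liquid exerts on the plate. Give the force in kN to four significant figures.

F ≈ 106.0 kN

γ = 1.025 × 9.81 = 10.05525 kN/m³.
The centroid lies 3.35/2 = 1.675 m below the top edge, so the centroid depth is h_c = 2.8 + 1.675 = 4.475 m.
A = 0.703 × 3.35 = 2.35505 m².
Resultant F = γ·h_c·A = 10.05525 × 4.475 × 2.35505 = 105.971 kN.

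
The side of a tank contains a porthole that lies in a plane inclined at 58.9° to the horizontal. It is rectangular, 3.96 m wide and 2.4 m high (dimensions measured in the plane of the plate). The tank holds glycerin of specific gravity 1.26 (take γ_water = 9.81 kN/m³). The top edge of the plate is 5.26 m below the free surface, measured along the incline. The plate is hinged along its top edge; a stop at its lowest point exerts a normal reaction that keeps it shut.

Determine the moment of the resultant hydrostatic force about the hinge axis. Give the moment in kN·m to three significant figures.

M ≈ 828 kN·m

γ = 1.26 × 9.81 = 12.3606 kN/m³.
Let θ = 58.9° be the plate's angle to the horizontal; measure y along the incline from where the plane meets the free surface. Vertical depth h = y·sinθ with sinθ = 0.856267.
The centroid lies 2.4/2 = 1.2 m below the top edge, so y_c = 5.26 + 1.2 = 6.46 m and h_c = 6.46 × 0.856267 = 5.53148 m.
A = 3.96 × 2.4 = 9.504 m².
Resultant F = γ·h_c·A = 12.3606 × 5.53148 × 9.504 = 649.811 kN.
I_c = b·h³/12 = 3.96 × 2.4³/12 = 4.56192 m⁴.
Centre of pressure: y_p = y_c + I_c/(y_c·A) = 6.46 + 4.56192/(6.46 × 9.504) = 6.46 + 0.0743034 = 6.5343 m along the plane.
The resultant acts 1.2 + 0.0743034 = 1.2743 m (along the plate) below the hinge at the top edge, so the moment about the hinge is M = F × 1.2743 = 649.811 × 1.2743 = 828.054 kN·m.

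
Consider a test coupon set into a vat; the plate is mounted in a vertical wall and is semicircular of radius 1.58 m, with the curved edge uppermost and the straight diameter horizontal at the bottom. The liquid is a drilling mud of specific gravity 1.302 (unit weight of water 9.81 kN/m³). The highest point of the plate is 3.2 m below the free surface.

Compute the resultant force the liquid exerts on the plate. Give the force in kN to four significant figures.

F ≈ 205.8 kN

γ = 1.302 × 9.81 = 12.77262 kN/m³.
The centroid lies 4r/(3π) = 0.670573 m above the diameter, so r − 4r/(3π) = 1.58 − 0.670573 = 0.909427 m below the topmost point, so the centroid depth is h_c = 3.2 + 0.909427 = 4.10943 m.
A = πr²/2 = π × 1.58²/2 = 3.92134 m².
Resultant F = γ·h_c·A = 12.77262 × 4.10943 × 3.92134 = 205.824 kN.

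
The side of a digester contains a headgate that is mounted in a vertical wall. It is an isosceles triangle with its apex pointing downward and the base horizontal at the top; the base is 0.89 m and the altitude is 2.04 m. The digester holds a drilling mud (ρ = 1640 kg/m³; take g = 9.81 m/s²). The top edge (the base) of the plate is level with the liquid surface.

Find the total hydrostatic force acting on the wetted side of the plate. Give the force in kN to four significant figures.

γ = ρg = 1640 × 9.81 / 1000 = 16.0884 kN/m³.
With the apex down, the centroid sits h/3 = 2.04/3 = 0.68 m below the base (the top edge), so the centroid depth is h_c = 0.68 m.
A = ½ × 0.89 × 2.04 = 0.9078 m².
Resultant F = γ·h_c·A = 16.0884 × 0.68 × 0.9078 = 9.93143 kN.

F ≈ 9.931 kN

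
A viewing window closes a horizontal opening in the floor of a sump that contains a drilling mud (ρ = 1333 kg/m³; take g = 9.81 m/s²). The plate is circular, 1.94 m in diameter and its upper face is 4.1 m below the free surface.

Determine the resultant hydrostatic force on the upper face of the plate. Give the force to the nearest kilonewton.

F ≈ 158 kN

γ = ρg = 1333 × 9.81 / 1000 = 13.07673 kN/m³.
The plate is horizontal, so pressure is uniform at p = γ·h = 13.07673 × 4.1 = 53.6146 kN/m².
A = π(0.97)² = 2.95592 m².
F = p·A = 53.6146 × 2.95592 = 158.48 kN.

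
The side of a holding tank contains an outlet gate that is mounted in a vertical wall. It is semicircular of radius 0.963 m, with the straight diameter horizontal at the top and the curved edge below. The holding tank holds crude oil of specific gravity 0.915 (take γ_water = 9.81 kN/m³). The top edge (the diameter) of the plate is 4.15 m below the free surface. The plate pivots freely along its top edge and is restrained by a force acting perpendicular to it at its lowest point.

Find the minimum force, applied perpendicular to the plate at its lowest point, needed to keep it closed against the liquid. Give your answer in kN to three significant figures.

P ≈ 26.2 kN

γ = 0.915 × 9.81 = 8.97615 kN/m³.
The centroid of a semicircle lies 4r/(3π) = 0.40871 m from the diameter, here below the top edge, so the centroid depth is h_c = 4.15 + 0.40871 = 4.55871 m.
A = πr²/2 = π × 0.963²/2 = 1.45671 m².
Resultant F = γ·h_c·A = 8.97615 × 4.55871 × 1.45671 = 59.6081 kN.
I_c = (π/8 − 8/(9π))·r⁴ = 0.109757 × 0.963⁴ = 0.0943925 m⁴.
Centre of pressure: y_p = y_c + I_c/(y_c·A) = 4.55871 + 0.0943925/(4.55871 × 1.45671) = 4.55871 + 0.0142142 = 4.57292 m along the plane.
The resultant acts 0.40871 + 0.0142142 = 0.422924 m (along the plate) below the hinge at the top edge, so the moment about the hinge is M = F × 0.422924 = 59.6081 × 0.422924 = 25.2097 kN·m.
A normal force at the bottom, 0.963 m from the hinge, must supply this moment: P = 25.2097/0.963 = 26.1783 kN.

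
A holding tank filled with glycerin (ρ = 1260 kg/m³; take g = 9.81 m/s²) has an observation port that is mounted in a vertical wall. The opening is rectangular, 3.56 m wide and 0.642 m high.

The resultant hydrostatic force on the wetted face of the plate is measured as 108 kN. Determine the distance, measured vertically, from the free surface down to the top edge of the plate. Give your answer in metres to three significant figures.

d_top ≈ 3.50 m

γ = ρg = 1260 × 9.81 / 1000 = 12.3606 kN/m³.
A = 3.56 × 0.642 = 2.28552 m².
From F = γ·h_c·A, the centroid depth is h_c = 108/(12.3606 × 2.28552) = 3.82295 m.
The centroid lies 0.642/2 = 0.321 m below the top edge, so the top edge sits at h_top = 3.82295 − 0.321 = 3.50195 m below the surface.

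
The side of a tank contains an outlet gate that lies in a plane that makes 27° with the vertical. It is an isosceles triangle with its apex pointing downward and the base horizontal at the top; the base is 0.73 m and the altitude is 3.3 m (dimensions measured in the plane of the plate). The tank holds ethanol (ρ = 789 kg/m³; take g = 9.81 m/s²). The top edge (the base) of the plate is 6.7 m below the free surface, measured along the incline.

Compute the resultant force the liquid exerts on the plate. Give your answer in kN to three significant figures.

γ = ρg = 789 × 9.81 / 1000 = 7.74009 kN/m³.
The plate makes 27° with the vertical, i.e. θ = 90° − 27° = 63° to the horizontal. Measuring y along the incline from the free-surface line, vertical depth h = y·sinθ with sinθ = 0.891007.
With the apex down, the centroid sits h/3 = 3.3/3 = 1.1 m below the base (the top edge), so y_c = 6.7 + 1.1 = 7.8 m and h_c = 7.8 × 0.891007 = 6.94985 m.
A = ½ × 0.73 × 3.3 = 1.2045 m².
Resultant F = γ·h_c·A = 7.74009 × 6.94985 × 1.2045 = 64.793 kN.

F ≈ 64.8 kN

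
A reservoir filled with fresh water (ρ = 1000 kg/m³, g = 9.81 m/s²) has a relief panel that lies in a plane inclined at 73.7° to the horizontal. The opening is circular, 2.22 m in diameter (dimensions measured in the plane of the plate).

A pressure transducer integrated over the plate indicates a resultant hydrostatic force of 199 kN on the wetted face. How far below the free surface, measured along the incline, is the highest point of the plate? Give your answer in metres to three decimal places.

γ = ρg = 1000 × 9.81 = 9810 N/m³ = 9.81 kN/m³.
A = π(1.11)² = 3.87076 m².
From F = γ·h_c·A, the centroid depth is h_c = 199/(9.81 × 3.87076) = 5.24068 m.
Let θ = 73.7° be the plate's angle to the horizontal; measure y along the incline from where the plane meets the free surface. Vertical depth h = y·sinθ with sinθ = 0.959805.
Along the incline, y_c = h_c/sinθ = 5.24068/0.959805 = 5.46015 m.
The centroid is at the centre, 1.11 m below the top of the plate, so the highest point sits at y_top = 5.46015 − 1.11 = 4.35015 m along the incline.

y_top ≈ 4.350 m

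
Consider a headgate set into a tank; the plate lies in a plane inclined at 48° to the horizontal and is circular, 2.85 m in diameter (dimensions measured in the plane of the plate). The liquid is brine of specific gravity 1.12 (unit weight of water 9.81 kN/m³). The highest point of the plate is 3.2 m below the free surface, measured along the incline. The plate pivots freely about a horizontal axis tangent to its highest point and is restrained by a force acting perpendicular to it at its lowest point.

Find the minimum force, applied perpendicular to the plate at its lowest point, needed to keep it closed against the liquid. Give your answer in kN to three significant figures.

γ = 1.12 × 9.81 = 10.9872 kN/m³.
Let θ = 48° be the plate's angle to the horizontal; measure y along the incline from where the plane meets the free surface. Vertical depth h = y·sinθ with sinθ = 0.743145.
The centroid is at the centre, 1.425 m below the top of the plate, so y_c = 3.2 + 1.425 = 4.625 m and h_c = 4.625 × 0.743145 = 3.43705 m.
A = π(1.425)² = 6.3794 m².
Resultant F = γ·h_c·A = 10.9872 × 3.43705 × 6.3794 = 240.909 kN.
I_c = πr⁴/4 = π × 1.425⁴/4 = 3.23854 m⁴.
Centre of pressure: y_p = y_c + I_c/(y_c·A) = 4.625 + 3.23854/(4.625 × 6.3794) = 4.625 + 0.109763 = 4.73476 m along the plane.
The resultant acts 1.425 + 0.109763 = 1.53476 m (along the plate) below the hinge at the top edge, so the moment about the hinge is M = F × 1.53476 = 240.909 × 1.53476 = 369.737 kN·m.
A normal force at the bottom, 2.85 m from the hinge, must supply this moment: P = 369.737/2.85 = 129.732 kN.

P ≈ 130 kN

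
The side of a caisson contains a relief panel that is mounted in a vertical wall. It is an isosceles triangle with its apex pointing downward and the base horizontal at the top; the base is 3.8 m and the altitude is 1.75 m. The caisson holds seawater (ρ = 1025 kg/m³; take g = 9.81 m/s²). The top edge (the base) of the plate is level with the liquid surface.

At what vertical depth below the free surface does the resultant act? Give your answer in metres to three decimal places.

γ = ρg = 1025 × 9.81 / 1000 = 10.05525 kN/m³.
With the apex down, the centroid sits h/3 = 1.75/3 = 0.583333 m below the base (the top edge), so the centroid depth is h_c = 0.583333 m.
A = ½ × 3.8 × 1.75 = 3.325 m².
Resultant F = γ·h_c·A = 10.05525 × 0.583333 × 3.325 = 19.503 kN.
I_c = b·h³/36 = 3.8 × 1.75³/36 = 0.565712 m⁴.
Centre of pressure: y_p = y_c + I_c/(y_c·A) = 0.583333 + 0.565712/(0.583333 × 3.325) = 0.583333 + 0.291667 = 0.875 m along the plane.

h_p = 0.875 m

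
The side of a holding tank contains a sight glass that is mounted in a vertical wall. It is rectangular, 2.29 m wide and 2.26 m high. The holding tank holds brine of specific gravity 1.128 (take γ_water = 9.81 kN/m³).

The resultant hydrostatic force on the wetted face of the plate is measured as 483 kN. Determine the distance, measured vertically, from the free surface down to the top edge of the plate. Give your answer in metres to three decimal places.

d_top ≈ 7.304 m

γ = 1.128 × 9.81 = 11.06568 kN/m³.
A = 2.29 × 2.26 = 5.1754 m².
From F = γ·h_c·A, the centroid depth is h_c = 483/(11.06568 × 5.1754) = 8.43384 m.
The centroid lies 2.26/2 = 1.13 m below the top edge, so the top edge sits at h_top = 8.43384 − 1.13 = 7.30384 m below the surface.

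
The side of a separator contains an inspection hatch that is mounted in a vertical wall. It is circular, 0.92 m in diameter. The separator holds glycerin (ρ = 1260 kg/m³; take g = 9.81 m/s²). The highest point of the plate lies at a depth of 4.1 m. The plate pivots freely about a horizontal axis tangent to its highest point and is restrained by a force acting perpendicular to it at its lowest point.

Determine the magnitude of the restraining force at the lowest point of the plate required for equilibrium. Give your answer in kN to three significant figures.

P ≈ 19.2 kN

γ = ρg = 1260 × 9.81 / 1000 = 12.3606 kN/m³.
The centroid is at the centre, 0.46 m below the top of the plate, so the centroid depth is h_c = 4.1 + 0.46 = 4.56 m.
A = π(0.46)² = 0.664761 m².
Resultant F = γ·h_c·A = 12.3606 × 4.56 × 0.664761 = 37.4688 kN.
I_c = πr⁴/4 = π × 0.46⁴/4 = 0.0351659 m⁴.
Centre of pressure: y_p = y_c + I_c/(y_c·A) = 4.56 + 0.0351659/(4.56 × 0.664761) = 4.56 + 0.0116009 = 4.5716 m along the plane.
The resultant acts 0.46 + 0.0116009 = 0.471601 m (along the plate) below the hinge at the top edge, so the moment about the hinge is M = F × 0.471601 = 37.4688 × 0.471601 = 17.6703 kN·m.
A normal force at the bottom, 0.92 m from the hinge, must supply this moment: P = 17.6703/0.92 = 19.2068 kN.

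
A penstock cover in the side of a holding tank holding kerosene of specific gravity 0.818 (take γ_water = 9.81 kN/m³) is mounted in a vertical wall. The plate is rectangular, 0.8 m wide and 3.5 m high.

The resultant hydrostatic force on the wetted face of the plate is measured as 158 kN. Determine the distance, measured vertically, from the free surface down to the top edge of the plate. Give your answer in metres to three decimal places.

d_top ≈ 5.282 m

γ = 0.818 × 9.81 = 8.02458 kN/m³.
A = 0.8 × 3.5 = 2.8 m².
From F = γ·h_c·A, the centroid depth is h_c = 158/(8.02458 × 2.8) = 7.03197 m.
The centroid lies 3.5/2 = 1.75 m below the top edge, so the top edge sits at h_top = 7.03197 − 1.75 = 5.28197 m below the surface.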